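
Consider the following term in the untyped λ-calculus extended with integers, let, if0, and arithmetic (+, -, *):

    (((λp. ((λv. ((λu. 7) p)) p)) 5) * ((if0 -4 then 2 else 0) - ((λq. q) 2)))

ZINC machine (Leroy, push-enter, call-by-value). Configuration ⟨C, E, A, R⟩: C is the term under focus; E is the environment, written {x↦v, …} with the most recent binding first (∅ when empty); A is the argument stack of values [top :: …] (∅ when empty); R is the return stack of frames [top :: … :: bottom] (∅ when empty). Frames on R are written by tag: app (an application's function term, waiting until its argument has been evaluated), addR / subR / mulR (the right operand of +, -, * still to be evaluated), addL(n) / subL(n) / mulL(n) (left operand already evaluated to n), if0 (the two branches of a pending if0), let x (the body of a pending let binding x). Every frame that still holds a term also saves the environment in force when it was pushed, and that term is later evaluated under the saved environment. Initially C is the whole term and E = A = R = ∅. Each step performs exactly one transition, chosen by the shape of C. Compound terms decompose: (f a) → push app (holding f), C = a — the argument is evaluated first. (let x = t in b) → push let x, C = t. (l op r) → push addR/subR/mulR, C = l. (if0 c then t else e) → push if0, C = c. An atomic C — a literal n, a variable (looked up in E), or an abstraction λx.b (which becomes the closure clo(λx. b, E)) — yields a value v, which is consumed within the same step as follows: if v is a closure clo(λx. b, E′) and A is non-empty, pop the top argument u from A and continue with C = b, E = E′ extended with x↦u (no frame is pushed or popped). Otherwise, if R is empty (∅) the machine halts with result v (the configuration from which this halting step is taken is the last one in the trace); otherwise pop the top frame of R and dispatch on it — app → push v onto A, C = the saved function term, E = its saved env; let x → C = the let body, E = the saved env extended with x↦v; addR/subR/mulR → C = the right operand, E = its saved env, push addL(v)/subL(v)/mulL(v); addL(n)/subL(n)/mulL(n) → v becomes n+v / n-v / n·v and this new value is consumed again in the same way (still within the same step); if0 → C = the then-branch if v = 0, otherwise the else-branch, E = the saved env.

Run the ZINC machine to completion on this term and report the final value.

Answer: -14

Derivation:
0. <C=(((λp. ((λv. ((λu. 7) p)) p)) 5) * ((if0 -4 then 2 else 0) - ((λq. q) 2))), E=∅, A=∅, R=∅>
1. <C=((λp. ((λv. ((λu. 7) p)) p)) 5), E=∅, A=∅, R=[mulR]>
2. <C=5, E=∅, A=∅, R=[app :: mulR]>
3. <C=(λp. ((λv. ((λu. 7) p)) p)), E=∅, A=[5], R=[mulR]>
4. <C=((λv. ((λu. 7) p)) p), E={p↦5}, A=∅, R=[mulR]>
5. <C=p, E={p↦5}, A=∅, R=[app :: mulR]>
6. <C=(λv. ((λu. 7) p)), E={p↦5}, A=[5], R=[mulR]>
7. <C=((λu. 7) p), E={v↦5, p↦5}, A=∅, R=[mulR]>
8. <C=p, E={v↦5, p↦5}, A=∅, R=[app :: mulR]>
9. <C=(λu. 7), E={v↦5, p↦5}, A=[5], R=[mulR]>
10. <C=7, E={u↦5, v↦5, p↦5}, A=∅, R=[mulR]>
11. <C=((if0 -4 then 2 else 0) - ((λq. q) 2)), E=∅, A=∅, R=[mulL(7)]>
12. <C=(if0 -4 then 2 else 0), E=∅, A=∅, R=[subR :: mulL(7)]>
13. <C=-4, E=∅, A=∅, R=[if0 :: subR :: mulL(7)]>
14. <C=0, E=∅, A=∅, R=[subR :: mulL(7)]>
15. <C=((λq. q) 2), E=∅, A=∅, R=[subL(0) :: mulL(7)]>
16. <C=2, E=∅, A=∅, R=[app :: subL(0) :: mulL(7)]>
17. <C=(λq. q), E=∅, A=[2], R=[subL(0) :: mulL(7)]>
18. <C=q, E={q↦2}, A=∅, R=[subL(0) :: mulL(7)]>
→ final value -14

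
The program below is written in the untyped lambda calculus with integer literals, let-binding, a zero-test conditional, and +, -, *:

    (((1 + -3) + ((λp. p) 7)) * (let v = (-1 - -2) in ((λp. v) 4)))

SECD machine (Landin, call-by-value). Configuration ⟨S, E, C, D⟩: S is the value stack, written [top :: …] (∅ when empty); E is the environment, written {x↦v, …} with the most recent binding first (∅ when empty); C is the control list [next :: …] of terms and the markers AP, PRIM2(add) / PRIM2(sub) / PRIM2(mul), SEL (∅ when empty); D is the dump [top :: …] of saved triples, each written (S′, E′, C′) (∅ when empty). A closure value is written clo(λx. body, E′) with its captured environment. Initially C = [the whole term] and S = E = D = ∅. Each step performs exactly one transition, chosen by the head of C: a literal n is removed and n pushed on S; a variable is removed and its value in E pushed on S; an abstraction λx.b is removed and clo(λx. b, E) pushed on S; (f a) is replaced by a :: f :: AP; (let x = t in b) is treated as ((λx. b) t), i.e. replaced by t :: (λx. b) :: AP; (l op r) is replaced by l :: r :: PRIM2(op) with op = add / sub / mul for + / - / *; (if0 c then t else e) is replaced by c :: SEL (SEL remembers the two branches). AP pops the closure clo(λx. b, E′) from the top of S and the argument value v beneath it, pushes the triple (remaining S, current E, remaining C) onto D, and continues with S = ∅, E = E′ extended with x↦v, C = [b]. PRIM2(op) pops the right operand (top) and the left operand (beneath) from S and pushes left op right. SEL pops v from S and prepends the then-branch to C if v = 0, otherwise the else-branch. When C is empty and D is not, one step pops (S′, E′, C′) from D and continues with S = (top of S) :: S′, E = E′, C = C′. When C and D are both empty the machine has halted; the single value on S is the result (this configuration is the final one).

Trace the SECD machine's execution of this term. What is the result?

step 0: [S=∅ | E=∅ | C=[(((1 + -3) + ((λp. p) 7)) * (let v = (-1 - -2) in ((λp. v) 4)))] | D=∅]
step 1: [S=∅ | E=∅ | C=[((1 + -3) + ((λp. p) 7)) :: (let v = (-1 - -2) in ((λp. v) 4)) :: PRIM2(mul)] | D=∅]
step 2: [S=∅ | E=∅ | C=[(1 + -3) :: ((λp. p) 7) :: PRIM2(add) :: (let v = (-1 - -2) in ((λp. v) 4)) :: PRIM2(mul)] | D=∅]
step 3: [S=∅ | E=∅ | C=[1 :: -3 :: PRIM2(add) :: ((λp. p) 7) :: PRIM2(add) :: (let v = (-1 - -2) in ((λp. v) 4)) :: PRIM2(mul)] | D=∅]
step 4: [S=[1] | E=∅ | C=[-3 :: PRIM2(add) :: ((λp. p) 7) :: PRIM2(add) :: (let v = (-1 - -2) in ((λp. v) 4)) :: PRIM2(mul)] | D=∅]
step 5: [S=[-3 :: 1] | E=∅ | C=[PRIM2(add) :: ((λp. p) 7) :: PRIM2(add) :: (let v = (-1 - -2) in ((λp. v) 4)) :: PRIM2(mul)] | D=∅]
step 6: [S=[-2] | E=∅ | C=[((λp. p) 7) :: PRIM2(add) :: (let v = (-1 - -2) in ((λp. v) 4)) :: PRIM2(mul)] | D=∅]
step 7: [S=[-2] | E=∅ | C=[7 :: (λp. p) :: AP :: PRIM2(add) :: (let v = (-1 - -2) in ((λp. v) 4)) :: PRIM2(mul)] | D=∅]
step 8: [S=[7 :: -2] | E=∅ | C=[(λp. p) :: AP :: PRIM2(add) :: (let v = (-1 - -2) in ((λp. v) 4)) :: PRIM2(mul)] | D=∅]
step 9: [S=[clo(λp. p, ∅) :: 7 :: -2] | E=∅ | C=[AP :: PRIM2(add) :: (let v = (-1 - -2) in ((λp. v) 4)) :: PRIM2(mul)] | D=∅]
step 10: [S=∅ | E={p↦7} | C=[p] | D=[([-2], ∅, [PRIM2(add) :: (let v = (-1 - -2) in ((λp. v) 4)) :: PRIM2(mul)])]]
step 11: [S=[7] | E={p↦7} | C=∅ | D=[([-2], ∅, [PRIM2(add) :: (let v = (-1 - -2) in ((λp. v) 4)) :: PRIM2(mul)])]]
step 12: [S=[7 :: -2] | E=∅ | C=[PRIM2(add) :: (let v = (-1 - -2) in ((λp. v) 4)) :: PRIM2(mul)] | D=∅]
step 13: [S=[5] | E=∅ | C=[(let v = (-1 - -2) in ((λp. v) 4)) :: PRIM2(mul)] | D=∅]
step 14: [S=[5] | E=∅ | C=[(-1 - -2) :: (λv. ((λp. v) 4)) :: AP :: PRIM2(mul)] | D=∅]
step 15: [S=[5] | E=∅ | C=[-1 :: -2 :: PRIM2(sub) :: (λv. ((λp. v) 4)) :: AP :: PRIM2(mul)] | D=∅]
step 16: [S=[-1 :: 5] | E=∅ | C=[-2 :: PRIM2(sub) :: (λv. ((λp. v) 4)) :: AP :: PRIM2(mul)] | D=∅]
step 17: [S=[-2 :: -1 :: 5] | E=∅ | C=[PRIM2(sub) :: (λv. ((λp. v) 4)) :: AP :: PRIM2(mul)] | D=∅]
step 18: [S=[1 :: 5] | E=∅ | C=[(λv. ((λp. v) 4)) :: AP :: PRIM2(mul)] | D=∅]
step 19: [S=[clo(λv. ((λp. v) 4), ∅) :: 1 :: 5] | E=∅ | C=[AP :: PRIM2(mul)] | D=∅]
step 20: [S=∅ | E={v↦1} | C=[((λp. v) 4)] | D=[([5], ∅, [PRIM2(mul)])]]
step 21: [S=∅ | E={v↦1} | C=[4 :: (λp. v) :: AP] | D=[([5], ∅, [PRIM2(mul)])]]
step 22: [S=[4] | E={v↦1} | C=[(λp. v) :: AP] | D=[([5], ∅, [PRIM2(mul)])]]
step 23: [S=[clo(λp. v, {v↦1}) :: 4] | E={v↦1} | C=[AP] | D=[([5], ∅, [PRIM2(mul)])]]
step 24: [S=∅ | E={p↦4, v↦1} | C=[v] | D=[(∅, {v↦1}, ∅) :: ([5], ∅, [PRIM2(mul)])]]
step 25: [S=[1] | E={p↦4, v↦1} | C=∅ | D=[(∅, {v↦1}, ∅) :: ([5], ∅, [PRIM2(mul)])]]
step 26: [S=[1] | E={v↦1} | C=∅ | D=[([5], ∅, [PRIM2(mul)])]]
step 27: [S=[1 :: 5] | E=∅ | C=[PRIM2(mul)] | D=∅]
step 28: [S=[5] | E=∅ | C=∅ | D=∅]
→ final value 5

Answer: 5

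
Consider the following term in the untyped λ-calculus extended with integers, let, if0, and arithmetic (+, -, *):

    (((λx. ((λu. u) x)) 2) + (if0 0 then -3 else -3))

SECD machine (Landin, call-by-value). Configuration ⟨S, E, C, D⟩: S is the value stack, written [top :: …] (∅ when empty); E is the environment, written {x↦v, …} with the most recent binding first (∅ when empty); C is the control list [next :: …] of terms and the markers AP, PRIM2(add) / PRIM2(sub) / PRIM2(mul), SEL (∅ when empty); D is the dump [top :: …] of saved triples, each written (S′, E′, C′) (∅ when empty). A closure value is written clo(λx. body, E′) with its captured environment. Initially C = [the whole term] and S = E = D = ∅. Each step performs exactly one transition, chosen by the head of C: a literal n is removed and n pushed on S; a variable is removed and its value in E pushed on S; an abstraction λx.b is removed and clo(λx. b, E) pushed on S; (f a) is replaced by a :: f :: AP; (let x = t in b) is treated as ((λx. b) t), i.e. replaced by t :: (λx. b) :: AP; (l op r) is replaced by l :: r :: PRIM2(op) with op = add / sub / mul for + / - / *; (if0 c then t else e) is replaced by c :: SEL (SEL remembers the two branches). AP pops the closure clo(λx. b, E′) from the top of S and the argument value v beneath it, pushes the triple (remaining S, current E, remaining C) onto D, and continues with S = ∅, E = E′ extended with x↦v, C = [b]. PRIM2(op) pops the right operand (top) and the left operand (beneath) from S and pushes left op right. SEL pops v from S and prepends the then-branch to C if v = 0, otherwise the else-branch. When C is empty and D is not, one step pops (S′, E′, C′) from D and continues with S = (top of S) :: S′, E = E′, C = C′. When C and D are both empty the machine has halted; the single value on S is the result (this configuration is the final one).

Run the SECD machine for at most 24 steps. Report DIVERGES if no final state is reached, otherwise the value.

0. <S=∅, E=∅, C=[(((λx. ((λu. u) x)) 2) + (if0 0 then -3 else -3))], D=∅>
1. <S=∅, E=∅, C=[((λx. ((λu. u) x)) 2) :: (if0 0 then -3 else -3) :: PRIM2(add)], D=∅>
2. <S=∅, E=∅, C=[2 :: (λx. ((λu. u) x)) :: AP :: (if0 0 then -3 else -3) :: PRIM2(add)], D=∅>
3. <S=[2], E=∅, C=[(λx. ((λu. u) x)) :: AP :: (if0 0 then -3 else -3) :: PRIM2(add)], D=∅>
4. <S=[clo(λx. ((λu. u) x), ∅) :: 2], E=∅, C=[AP :: (if0 0 then -3 else -3) :: PRIM2(add)], D=∅>
5. <S=∅, E={x↦2}, C=[((λu. u) x)], D=[(∅, ∅, [(if0 0 then -3 else -3) :: PRIM2(add)])]>
6. <S=∅, E={x↦2}, C=[x :: (λu. u) :: AP], D=[(∅, ∅, [(if0 0 then -3 else -3) :: PRIM2(add)])]>
7. <S=[2], E={x↦2}, C=[(λu. u) :: AP], D=[(∅, ∅, [(if0 0 then -3 else -3) :: PRIM2(add)])]>
8. <S=[clo(λu. u, {x↦2}) :: 2], E={x↦2}, C=[AP], D=[(∅, ∅, [(if0 0 then -3 else -3) :: PRIM2(add)])]>
9. <S=∅, E={u↦2, x↦2}, C=[u], D=[(∅, {x↦2}, ∅) :: (∅, ∅, [(if0 0 then -3 else -3) :: PRIM2(add)])]>
10. <S=[2], E={u↦2, x↦2}, C=∅, D=[(∅, {x↦2}, ∅) :: (∅, ∅, [(if0 0 then -3 else -3) :: PRIM2(add)])]>
11. <S=[2], E={x↦2}, C=∅, D=[(∅, ∅, [(if0 0 then -3 else -3) :: PRIM2(add)])]>
12. <S=[2], E=∅, C=[(if0 0 then -3 else -3) :: PRIM2(add)], D=∅>
13. <S=[2], E=∅, C=[0 :: SEL :: PRIM2(add)], D=∅>
14. <S=[0 :: 2], E=∅, C=[SEL :: PRIM2(add)], D=∅>
15. <S=[2], E=∅, C=[-3 :: PRIM2(add)], D=∅>
16. <S=[-3 :: 2], E=∅, C=[PRIM2(add)], D=∅>
17. <S=[-1], E=∅, C=∅, D=∅>
→ final value -1

Answer: -1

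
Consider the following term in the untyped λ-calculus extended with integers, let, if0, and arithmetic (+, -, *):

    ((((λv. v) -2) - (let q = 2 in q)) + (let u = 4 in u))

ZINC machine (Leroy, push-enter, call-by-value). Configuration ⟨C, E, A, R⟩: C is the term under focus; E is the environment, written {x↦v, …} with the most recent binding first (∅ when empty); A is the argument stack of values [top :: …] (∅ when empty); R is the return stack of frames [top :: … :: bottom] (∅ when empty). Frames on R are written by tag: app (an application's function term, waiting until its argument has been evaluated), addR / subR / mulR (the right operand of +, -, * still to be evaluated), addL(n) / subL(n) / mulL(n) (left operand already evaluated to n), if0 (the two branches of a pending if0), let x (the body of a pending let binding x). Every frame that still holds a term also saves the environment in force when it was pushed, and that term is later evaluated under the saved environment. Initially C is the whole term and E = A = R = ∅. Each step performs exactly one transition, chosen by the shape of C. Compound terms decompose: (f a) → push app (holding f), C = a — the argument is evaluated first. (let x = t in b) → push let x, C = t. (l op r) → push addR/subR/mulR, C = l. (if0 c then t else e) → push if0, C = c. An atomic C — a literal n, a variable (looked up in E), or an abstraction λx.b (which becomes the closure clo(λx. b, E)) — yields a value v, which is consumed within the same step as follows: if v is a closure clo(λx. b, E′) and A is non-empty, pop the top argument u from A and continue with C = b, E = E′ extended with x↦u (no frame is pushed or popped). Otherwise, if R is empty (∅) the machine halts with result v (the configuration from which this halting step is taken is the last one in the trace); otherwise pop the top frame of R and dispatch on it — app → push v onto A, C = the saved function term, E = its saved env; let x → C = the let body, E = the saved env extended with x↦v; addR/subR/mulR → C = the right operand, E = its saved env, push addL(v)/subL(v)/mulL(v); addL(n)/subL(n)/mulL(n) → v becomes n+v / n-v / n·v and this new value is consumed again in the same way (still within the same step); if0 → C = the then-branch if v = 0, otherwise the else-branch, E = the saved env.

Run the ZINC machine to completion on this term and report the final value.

Answer: 0

Execution trace:
step 0: ⟨C=((((λv. v) -2) - (let q = 2 in q)) + (let u = 4 in u)); E=∅; A=∅; R=∅⟩
step 1: ⟨C=(((λv. v) -2) - (let q = 2 in q)); E=∅; A=∅; R=[addR]⟩
step 2: ⟨C=((λv. v) -2); E=∅; A=∅; R=[subR :: addR]⟩
step 3: ⟨C=-2; E=∅; A=∅; R=[app :: subR :: addR]⟩
step 4: ⟨C=(λv. v); E=∅; A=[-2]; R=[subR :: addR]⟩
step 5: ⟨C=v; E={v↦-2}; A=∅; R=[subR :: addR]⟩
step 6: ⟨C=(let q = 2 in q); E=∅; A=∅; R=[subL(-2) :: addR]⟩
step 7: ⟨C=2; E=∅; A=∅; R=[let q :: subL(-2) :: addR]⟩
step 8: ⟨C=q; E={q↦2}; A=∅; R=[subL(-2) :: addR]⟩
step 9: ⟨C=(let u = 4 in u); E=∅; A=∅; R=[addL(-4)]⟩
step 10: ⟨C=4; E=∅; A=∅; R=[let u :: addL(-4)]⟩
step 11: ⟨C=u; E={u↦4}; A=∅; R=[addL(-4)]⟩
→ final value 0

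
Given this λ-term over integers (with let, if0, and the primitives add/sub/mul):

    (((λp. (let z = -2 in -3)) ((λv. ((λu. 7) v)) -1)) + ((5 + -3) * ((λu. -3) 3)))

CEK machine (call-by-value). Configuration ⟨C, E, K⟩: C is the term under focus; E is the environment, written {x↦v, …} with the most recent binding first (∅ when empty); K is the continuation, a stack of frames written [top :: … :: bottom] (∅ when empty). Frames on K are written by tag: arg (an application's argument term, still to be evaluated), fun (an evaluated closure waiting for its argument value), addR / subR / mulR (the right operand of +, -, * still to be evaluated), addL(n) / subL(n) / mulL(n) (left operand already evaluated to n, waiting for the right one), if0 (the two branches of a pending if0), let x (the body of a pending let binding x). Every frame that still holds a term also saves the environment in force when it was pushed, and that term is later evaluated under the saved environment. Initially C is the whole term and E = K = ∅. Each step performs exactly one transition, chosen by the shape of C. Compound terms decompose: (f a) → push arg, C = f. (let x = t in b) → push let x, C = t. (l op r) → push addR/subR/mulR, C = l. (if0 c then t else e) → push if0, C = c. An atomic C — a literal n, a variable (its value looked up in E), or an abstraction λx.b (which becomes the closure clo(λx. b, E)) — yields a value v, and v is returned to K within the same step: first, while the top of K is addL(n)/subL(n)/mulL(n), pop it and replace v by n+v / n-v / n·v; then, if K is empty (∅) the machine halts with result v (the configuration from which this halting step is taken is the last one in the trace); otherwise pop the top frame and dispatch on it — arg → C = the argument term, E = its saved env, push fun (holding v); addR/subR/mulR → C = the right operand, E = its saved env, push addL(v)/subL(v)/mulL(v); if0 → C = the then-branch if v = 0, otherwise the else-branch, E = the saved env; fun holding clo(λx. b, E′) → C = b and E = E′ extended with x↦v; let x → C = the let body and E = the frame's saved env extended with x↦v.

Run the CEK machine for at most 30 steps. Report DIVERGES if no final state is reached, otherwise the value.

0. ⟨C=(((λp. (let z = -2 in -3)) ((λv. ((λu. 7) v)) -1)) + ((5 + -3) * ((λu. -3) 3))); E=∅; K=∅⟩
1. ⟨C=((λp. (let z = -2 in -3)) ((λv. ((λu. 7) v)) -1)); E=∅; K=[addR]⟩
2. ⟨C=(λp. (let z = -2 in -3)); E=∅; K=[arg :: addR]⟩
3. ⟨C=((λv. ((λu. 7) v)) -1); E=∅; K=[fun :: addR]⟩
4. ⟨C=(λv. ((λu. 7) v)); E=∅; K=[arg :: fun :: addR]⟩
5. ⟨C=-1; E=∅; K=[fun :: fun :: addR]⟩
6. ⟨C=((λu. 7) v); E={v↦-1}; K=[fun :: addR]⟩
7. ⟨C=(λu. 7); E={v↦-1}; K=[arg :: fun :: addR]⟩
8. ⟨C=v; E={v↦-1}; K=[fun :: fun :: addR]⟩
9. ⟨C=7; E={u↦-1, v↦-1}; K=[fun :: addR]⟩
10. ⟨C=(let z = -2 in -3); E={p↦7}; K=[addR]⟩
11. ⟨C=-2; E={p↦7}; K=[let z :: addR]⟩
12. ⟨C=-3; E={z↦-2, p↦7}; K=[addR]⟩
13. ⟨C=((5 + -3) * ((λu. -3) 3)); E=∅; K=[addL(-3)]⟩
14. ⟨C=(5 + -3); E=∅; K=[mulR :: addL(-3)]⟩
15. ⟨C=5; E=∅; K=[addR :: mulR :: addL(-3)]⟩
16. ⟨C=-3; E=∅; K=[addL(5) :: mulR :: addL(-3)]⟩
17. ⟨C=((λu. -3) 3); E=∅; K=[mulL(2) :: addL(-3)]⟩
18. ⟨C=(λu. -3); E=∅; K=[arg :: mulL(2) :: addL(-3)]⟩
19. ⟨C=3; E=∅; K=[fun :: mulL(2) :: addL(-3)]⟩
20. ⟨C=-3; E={u↦3}; K=[mulL(2) :: addL(-3)]⟩
→ final value -9

Answer: -9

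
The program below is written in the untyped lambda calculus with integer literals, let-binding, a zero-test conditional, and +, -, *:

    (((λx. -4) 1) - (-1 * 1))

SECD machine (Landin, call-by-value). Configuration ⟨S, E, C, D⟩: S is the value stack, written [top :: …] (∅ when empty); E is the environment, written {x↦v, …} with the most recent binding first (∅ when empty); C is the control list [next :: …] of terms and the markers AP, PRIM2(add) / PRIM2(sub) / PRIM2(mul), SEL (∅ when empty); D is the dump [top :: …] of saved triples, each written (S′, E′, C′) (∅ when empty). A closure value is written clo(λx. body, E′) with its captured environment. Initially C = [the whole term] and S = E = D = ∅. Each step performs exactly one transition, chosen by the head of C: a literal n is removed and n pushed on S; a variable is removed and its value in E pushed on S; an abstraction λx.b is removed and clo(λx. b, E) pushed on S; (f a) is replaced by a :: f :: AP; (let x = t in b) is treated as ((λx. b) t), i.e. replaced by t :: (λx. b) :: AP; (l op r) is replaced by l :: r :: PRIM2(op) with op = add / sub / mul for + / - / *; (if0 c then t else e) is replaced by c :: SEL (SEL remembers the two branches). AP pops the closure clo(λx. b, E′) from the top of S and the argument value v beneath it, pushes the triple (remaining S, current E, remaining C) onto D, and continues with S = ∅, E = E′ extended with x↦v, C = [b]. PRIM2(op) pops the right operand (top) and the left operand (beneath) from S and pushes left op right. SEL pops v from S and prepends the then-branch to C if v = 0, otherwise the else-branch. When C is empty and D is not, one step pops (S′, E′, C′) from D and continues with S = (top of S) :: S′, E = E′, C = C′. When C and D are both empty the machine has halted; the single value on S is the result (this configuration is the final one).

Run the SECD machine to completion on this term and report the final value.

Answer: -3

Execution trace:
step 0: ⟨S=∅; E=∅; C=[(((λx. -4) 1) - (-1 * 1))]; D=∅⟩
step 1: ⟨S=∅; E=∅; C=[((λx. -4) 1) :: (-1 * 1) :: PRIM2(sub)]; D=∅⟩
step 2: ⟨S=∅; E=∅; C=[1 :: (λx. -4) :: AP :: (-1 * 1) :: PRIM2(sub)]; D=∅⟩
step 3: ⟨S=[1]; E=∅; C=[(λx. -4) :: AP :: (-1 * 1) :: PRIM2(sub)]; D=∅⟩
step 4: ⟨S=[clo(λx. -4, ∅) :: 1]; E=∅; C=[AP :: (-1 * 1) :: PRIM2(sub)]; D=∅⟩
step 5: ⟨S=∅; E={x↦1}; C=[-4]; D=[(∅, ∅, [(-1 * 1) :: PRIM2(sub)])]⟩
step 6: ⟨S=[-4]; E={x↦1}; C=∅; D=[(∅, ∅, [(-1 * 1) :: PRIM2(sub)])]⟩
step 7: ⟨S=[-4]; E=∅; C=[(-1 * 1) :: PRIM2(sub)]; D=∅⟩
step 8: ⟨S=[-4]; E=∅; C=[-1 :: 1 :: PRIM2(mul) :: PRIM2(sub)]; D=∅⟩
step 9: ⟨S=[-1 :: -4]; E=∅; C=[1 :: PRIM2(mul) :: PRIM2(sub)]; D=∅⟩
step 10: ⟨S=[1 :: -1 :: -4]; E=∅; C=[PRIM2(mul) :: PRIM2(sub)]; D=∅⟩
step 11: ⟨S=[-1 :: -4]; E=∅; C=[PRIM2(sub)]; D=∅⟩
step 12: ⟨S=[-3]; E=∅; C=∅; D=∅⟩
→ final value -3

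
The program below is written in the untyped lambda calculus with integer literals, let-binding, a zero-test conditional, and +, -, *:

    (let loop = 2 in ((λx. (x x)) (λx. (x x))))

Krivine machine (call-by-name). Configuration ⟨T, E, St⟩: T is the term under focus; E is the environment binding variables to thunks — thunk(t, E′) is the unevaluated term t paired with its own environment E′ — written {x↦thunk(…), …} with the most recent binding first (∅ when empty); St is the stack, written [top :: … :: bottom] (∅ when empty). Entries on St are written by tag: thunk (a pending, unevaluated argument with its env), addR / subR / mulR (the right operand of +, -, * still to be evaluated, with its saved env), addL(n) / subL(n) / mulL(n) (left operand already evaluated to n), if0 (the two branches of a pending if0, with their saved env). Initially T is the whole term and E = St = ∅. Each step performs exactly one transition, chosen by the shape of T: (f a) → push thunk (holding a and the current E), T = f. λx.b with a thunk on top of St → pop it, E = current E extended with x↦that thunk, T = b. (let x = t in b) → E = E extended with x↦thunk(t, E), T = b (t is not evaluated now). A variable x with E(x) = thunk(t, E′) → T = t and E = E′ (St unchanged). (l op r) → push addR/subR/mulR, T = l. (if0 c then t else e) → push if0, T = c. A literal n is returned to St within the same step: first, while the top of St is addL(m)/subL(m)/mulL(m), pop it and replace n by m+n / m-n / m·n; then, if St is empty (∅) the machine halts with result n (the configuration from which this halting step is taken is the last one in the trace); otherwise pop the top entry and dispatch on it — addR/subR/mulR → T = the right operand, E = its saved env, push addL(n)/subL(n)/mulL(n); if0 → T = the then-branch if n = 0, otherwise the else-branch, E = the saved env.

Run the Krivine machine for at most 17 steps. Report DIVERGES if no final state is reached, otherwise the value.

Answer: DIVERGES (no final state within 17 steps)

Machine steps:
0. [T=(let loop = 2 in ((λx. (x x)) (λx. (x x)))) | E=∅ | St=∅]
1. [T=((λx. (x x)) (λx. (x x))) | E={loop↦thunk(2, ∅)} | St=∅]
2. [T=(λx. (x x)) | E={loop↦thunk(2, ∅)} | St=[thunk]]
3. [T=(x x) | E={x↦thunk((λx. (x x)), {loop↦thunk(2, ∅)}), loop↦thunk(2, ∅)} | St=∅]
4. [T=x | E={x↦thunk((λx. (x x)), {loop↦thunk(2, ∅)}), loop↦thunk(2, ∅)} | St=[thunk]]
5. [T=(λx. (x x)) | E={loop↦thunk(2, ∅)} | St=[thunk]]
6. [T=(x x) | E={x↦thunk(x, {x↦thunk((λx. (x x)), {loop↦thunk(2, ∅)}), loop↦thunk(2, ∅)}), loop↦thunk(2, ∅)} | St=∅]
7. [T=x | E={x↦thunk(x, {x↦thunk((λx. (x x)), {loop↦thunk(2, ∅)}), loop↦thunk(2, ∅)}), loop↦thunk(2, ∅)} | St=[thunk]]
8. [T=x | E={x↦thunk((λx. (x x)), {loop↦thunk(2, ∅)}), loop↦thunk(2, ∅)} | St=[thunk]]
9. [T=(λx. (x x)) | E={loop↦thunk(2, ∅)} | St=[thunk]]
10. [T=(x x) | E={x↦thunk(x, {x↦thunk(x, {x↦thunk((λx. (x x)), {loop↦thunk(2, ∅)}), loop↦thunk(2, ∅)}), loop↦thunk(2, ∅)}), loop↦thunk(2, ∅)} | St=∅]
11. [T=x | E={x↦thunk(x, {x↦thunk(x, {x↦thunk((λx. (x x)), {loop↦thunk(2, ∅)}), loop↦thunk(2, ∅)}), loop↦thunk(2, ∅)}), loop↦thunk(2, ∅)} | St=[thunk]]
12. [T=x | E={x↦thunk(x, {x↦thunk((λx. (x x)), {loop↦thunk(2, ∅)}), loop↦thunk(2, ∅)}), loop↦thunk(2, ∅)} | St=[thunk]]
13. [T=x | E={x↦thunk((λx. (x x)), {loop↦thunk(2, ∅)}), loop↦thunk(2, ∅)} | St=[thunk]]
14. [T=(λx. (x x)) | E={loop↦thunk(2, ∅)} | St=[thunk]]
15. [T=(x x) | E={x↦thunk(x, {x↦thunk(x, {x↦thunk(x, {x↦thunk((λx. (x x)), {loop↦thunk(2, ∅)}), loop↦thunk(2, ∅)}), loop↦thunk(2, ∅)}), loop↦thunk(2, ∅)}), loop↦thunk(2, ∅)} | St=∅]
16. [T=x | E={x↦thunk(x, {x↦thunk(x, {x↦thunk(x, {x↦thunk((λx. (x x)), {loop↦thunk(2, ∅)}), loop↦thunk(2, ∅)}), loop↦thunk(2, ∅)}), loop↦thunk(2, ∅)}), loop↦thunk(2, ∅)} | St=[thunk]]
17. [T=x | E={x↦thunk(x, {x↦thunk(x, {x↦thunk((λx. (x x)), {loop↦thunk(2, ∅)}), loop↦thunk(2, ∅)}), loop↦thunk(2, ∅)}), loop↦thunk(2, ∅)} | St=[thunk]]
→ 17 transitions taken and the configuration is still not final: no result within 17 steps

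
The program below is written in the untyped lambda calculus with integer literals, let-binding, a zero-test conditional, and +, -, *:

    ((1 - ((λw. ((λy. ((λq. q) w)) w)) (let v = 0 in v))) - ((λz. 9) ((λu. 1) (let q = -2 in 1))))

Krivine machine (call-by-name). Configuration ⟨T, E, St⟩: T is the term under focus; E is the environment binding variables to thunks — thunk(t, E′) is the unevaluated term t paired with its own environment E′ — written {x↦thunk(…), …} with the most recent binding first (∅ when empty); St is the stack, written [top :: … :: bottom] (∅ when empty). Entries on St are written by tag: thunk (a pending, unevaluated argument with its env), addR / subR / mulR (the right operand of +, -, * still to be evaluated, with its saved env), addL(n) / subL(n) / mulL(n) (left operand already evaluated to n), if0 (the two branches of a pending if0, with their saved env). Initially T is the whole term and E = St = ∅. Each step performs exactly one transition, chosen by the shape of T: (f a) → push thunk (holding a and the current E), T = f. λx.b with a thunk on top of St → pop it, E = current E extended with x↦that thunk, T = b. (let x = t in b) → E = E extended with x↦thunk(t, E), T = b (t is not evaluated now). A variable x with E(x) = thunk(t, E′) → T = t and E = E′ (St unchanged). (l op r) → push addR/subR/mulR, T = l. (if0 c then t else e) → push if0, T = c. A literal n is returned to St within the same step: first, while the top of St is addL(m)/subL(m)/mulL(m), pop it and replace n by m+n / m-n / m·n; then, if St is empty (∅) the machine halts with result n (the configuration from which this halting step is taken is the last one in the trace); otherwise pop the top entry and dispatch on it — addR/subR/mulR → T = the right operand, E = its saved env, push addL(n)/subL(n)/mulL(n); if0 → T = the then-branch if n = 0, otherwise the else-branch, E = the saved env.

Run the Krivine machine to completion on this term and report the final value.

[0] <T=((1 - ((λw. ((λy. ((λq. q) w)) w)) (let v = 0 in v))) - ((λz. 9) ((λu. 1) (let q = -2 in 1)))), E=∅, St=∅>
[1] <T=(1 - ((λw. ((λy. ((λq. q) w)) w)) (let v = 0 in v))), E=∅, St=[subR]>
[2] <T=1, E=∅, St=[subR :: subR]>
[3] <T=((λw. ((λy. ((λq. q) w)) w)) (let v = 0 in v)), E=∅, St=[subL(1) :: subR]>
[4] <T=(λw. ((λy. ((λq. q) w)) w)), E=∅, St=[thunk :: subL(1) :: subR]>
[5] <T=((λy. ((λq. q) w)) w), E={w↦thunk((let v = 0 in v), ∅)}, St=[subL(1) :: subR]>
[6] <T=(λy. ((λq. q) w)), E={w↦thunk((let v = 0 in v), ∅)}, St=[thunk :: subL(1) :: subR]>
[7] <T=((λq. q) w), E={y↦thunk(w, {w↦thunk((let v = 0 in v), ∅)}), w↦thunk((let v = 0 in v), ∅)}, St=[subL(1) :: subR]>
[8] <T=(λq. q), E={y↦thunk(w, {w↦thunk((let v = 0 in v), ∅)}), w↦thunk((let v = 0 in v), ∅)}, St=[thunk :: subL(1) :: subR]>
[9] <T=q, E={q↦thunk(w, {y↦thunk(w, {w↦thunk((let v = 0 in v), ∅)}), w↦thunk((let v = 0 in v), ∅)}), y↦thunk(w, {w↦thunk((let v = 0 in v), ∅)}), w↦thunk((let v = 0 in v), ∅)}, St=[subL(1) :: subR]>
[10] <T=w, E={y↦thunk(w, {w↦thunk((let v = 0 in v), ∅)}), w↦thunk((let v = 0 in v), ∅)}, St=[subL(1) :: subR]>
[11] <T=(let v = 0 in v), E=∅, St=[subL(1) :: subR]>
[12] <T=v, E={v↦thunk(0, ∅)}, St=[subL(1) :: subR]>
[13] <T=0, E=∅, St=[subL(1) :: subR]>
[14] <T=((λz. 9) ((λu. 1) (let q = -2 in 1))), E=∅, St=[subL(1)]>
[15] <T=(λz. 9), E=∅, St=[thunk :: subL(1)]>
[16] <T=9, E={z↦thunk(((λu. 1) (let q = -2 in 1)), ∅)}, St=[subL(1)]>
→ final value -8

Answer: -8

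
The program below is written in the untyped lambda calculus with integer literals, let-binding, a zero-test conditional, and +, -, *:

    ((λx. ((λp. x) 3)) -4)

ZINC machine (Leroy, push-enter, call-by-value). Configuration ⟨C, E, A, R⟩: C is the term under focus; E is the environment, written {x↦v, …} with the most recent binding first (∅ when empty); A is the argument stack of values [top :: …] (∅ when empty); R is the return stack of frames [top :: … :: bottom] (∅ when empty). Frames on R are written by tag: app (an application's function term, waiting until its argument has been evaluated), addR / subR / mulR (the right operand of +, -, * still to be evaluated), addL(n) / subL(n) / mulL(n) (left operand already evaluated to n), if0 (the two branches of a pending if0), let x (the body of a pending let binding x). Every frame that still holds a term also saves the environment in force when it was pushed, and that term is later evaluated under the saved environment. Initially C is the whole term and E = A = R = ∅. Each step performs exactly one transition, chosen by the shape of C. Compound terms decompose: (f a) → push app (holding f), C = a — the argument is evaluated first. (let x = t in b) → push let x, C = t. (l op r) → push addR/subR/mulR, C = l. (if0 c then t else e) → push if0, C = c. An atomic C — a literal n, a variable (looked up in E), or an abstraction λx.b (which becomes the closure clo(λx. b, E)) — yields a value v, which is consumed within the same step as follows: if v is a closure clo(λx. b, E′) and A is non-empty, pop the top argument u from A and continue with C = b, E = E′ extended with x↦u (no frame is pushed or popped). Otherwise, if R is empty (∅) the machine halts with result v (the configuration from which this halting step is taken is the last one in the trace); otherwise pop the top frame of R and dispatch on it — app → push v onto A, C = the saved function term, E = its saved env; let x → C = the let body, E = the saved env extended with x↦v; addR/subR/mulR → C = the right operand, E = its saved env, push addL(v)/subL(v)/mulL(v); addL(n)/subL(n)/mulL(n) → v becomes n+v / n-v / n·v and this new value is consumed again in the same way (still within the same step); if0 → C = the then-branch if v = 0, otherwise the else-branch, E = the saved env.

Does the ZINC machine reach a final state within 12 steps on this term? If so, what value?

step 0: <C=((λx. ((λp. x) 3)) -4), E=∅, A=∅, R=∅>
step 1: <C=-4, E=∅, A=∅, R=[app]>
step 2: <C=(λx. ((λp. x) 3)), E=∅, A=[-4], R=∅>
step 3: <C=((λp. x) 3), E={x↦-4}, A=∅, R=∅>
step 4: <C=3, E={x↦-4}, A=∅, R=[app]>
step 5: <C=(λp. x), E={x↦-4}, A=[3], R=∅>
step 6: <C=x, E={p↦3, x↦-4}, A=∅, R=∅>
→ final value -4

Answer: -4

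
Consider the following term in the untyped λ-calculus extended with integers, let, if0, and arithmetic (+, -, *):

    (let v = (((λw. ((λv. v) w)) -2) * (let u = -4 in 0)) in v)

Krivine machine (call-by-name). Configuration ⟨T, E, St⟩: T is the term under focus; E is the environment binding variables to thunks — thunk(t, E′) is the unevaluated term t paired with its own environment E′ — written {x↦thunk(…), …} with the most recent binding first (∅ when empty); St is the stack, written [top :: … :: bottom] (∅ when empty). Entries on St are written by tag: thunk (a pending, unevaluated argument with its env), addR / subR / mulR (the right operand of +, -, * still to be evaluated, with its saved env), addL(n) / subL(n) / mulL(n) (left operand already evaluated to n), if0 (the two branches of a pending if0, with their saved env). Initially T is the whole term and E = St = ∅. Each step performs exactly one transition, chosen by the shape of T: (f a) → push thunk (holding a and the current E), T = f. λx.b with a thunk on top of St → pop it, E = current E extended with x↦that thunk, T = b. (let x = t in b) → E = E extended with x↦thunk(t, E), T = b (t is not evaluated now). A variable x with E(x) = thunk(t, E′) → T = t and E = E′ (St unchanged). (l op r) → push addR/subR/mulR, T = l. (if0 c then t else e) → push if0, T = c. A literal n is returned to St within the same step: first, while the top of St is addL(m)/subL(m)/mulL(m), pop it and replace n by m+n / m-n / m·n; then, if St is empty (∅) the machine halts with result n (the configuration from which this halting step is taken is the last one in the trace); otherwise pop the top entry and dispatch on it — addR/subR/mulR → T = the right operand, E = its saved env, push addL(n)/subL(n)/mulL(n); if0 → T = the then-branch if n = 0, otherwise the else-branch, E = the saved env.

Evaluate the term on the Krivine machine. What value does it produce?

Answer: 0

Machine steps:
t=0: <T=(let v = (((λw. ((λv. v) w)) -2) * (let u = -4 in 0)) in v), E=∅, St=∅>
t=1: <T=v, E={v↦thunk((((λw. ((λv. v) w)) -2) * (let u = -4 in 0)), ∅)}, St=∅>
t=2: <T=(((λw. ((λv. v) w)) -2) * (let u = -4 in 0)), E=∅, St=∅>
t=3: <T=((λw. ((λv. v) w)) -2), E=∅, St=[mulR]>
t=4: <T=(λw. ((λv. v) w)), E=∅, St=[thunk :: mulR]>
t=5: <T=((λv. v) w), E={w↦thunk(-2, ∅)}, St=[mulR]>
t=6: <T=(λv. v), E={w↦thunk(-2, ∅)}, St=[thunk :: mulR]>
t=7: <T=v, E={v↦thunk(w, {w↦thunk(-2, ∅)}), w↦thunk(-2, ∅)}, St=[mulR]>
t=8: <T=w, E={w↦thunk(-2, ∅)}, St=[mulR]>
t=9: <T=-2, E=∅, St=[mulR]>
t=10: <T=(let u = -4 in 0), E=∅, St=[mulL(-2)]>
t=11: <T=0, E={u↦thunk(-4, ∅)}, St=[mulL(-2)]>
→ final value 0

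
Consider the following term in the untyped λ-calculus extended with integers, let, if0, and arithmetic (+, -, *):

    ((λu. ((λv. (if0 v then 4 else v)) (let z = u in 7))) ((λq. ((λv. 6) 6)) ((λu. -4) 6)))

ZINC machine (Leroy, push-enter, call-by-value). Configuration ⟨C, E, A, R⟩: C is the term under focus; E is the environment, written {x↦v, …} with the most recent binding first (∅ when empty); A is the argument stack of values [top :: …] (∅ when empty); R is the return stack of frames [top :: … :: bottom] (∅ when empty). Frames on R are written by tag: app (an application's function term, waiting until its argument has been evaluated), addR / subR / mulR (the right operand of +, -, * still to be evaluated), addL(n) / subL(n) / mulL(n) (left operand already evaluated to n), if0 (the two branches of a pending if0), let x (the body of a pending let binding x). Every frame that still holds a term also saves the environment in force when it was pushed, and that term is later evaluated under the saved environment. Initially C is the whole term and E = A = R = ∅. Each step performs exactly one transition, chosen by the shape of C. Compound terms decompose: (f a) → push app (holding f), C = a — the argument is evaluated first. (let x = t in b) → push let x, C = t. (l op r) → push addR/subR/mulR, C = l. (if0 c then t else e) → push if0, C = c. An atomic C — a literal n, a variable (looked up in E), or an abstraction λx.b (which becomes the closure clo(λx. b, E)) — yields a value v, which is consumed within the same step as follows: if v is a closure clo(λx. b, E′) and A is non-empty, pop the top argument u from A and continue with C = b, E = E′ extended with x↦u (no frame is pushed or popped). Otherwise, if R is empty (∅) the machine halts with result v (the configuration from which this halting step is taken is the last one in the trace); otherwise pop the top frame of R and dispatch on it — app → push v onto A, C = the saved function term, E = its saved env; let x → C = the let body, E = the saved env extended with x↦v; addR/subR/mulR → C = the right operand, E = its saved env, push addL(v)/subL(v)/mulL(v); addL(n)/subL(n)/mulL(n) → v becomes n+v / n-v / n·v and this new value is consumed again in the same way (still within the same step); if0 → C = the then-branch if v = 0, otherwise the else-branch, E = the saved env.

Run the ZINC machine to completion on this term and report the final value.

t=0: ⟨C=((λu. ((λv. (if0 v then 4 else v)) (let z = u in 7))) ((λq. ((λv. 6) 6)) ((λu. -4) 6))); E=∅; A=∅; R=∅⟩
t=1: ⟨C=((λq. ((λv. 6) 6)) ((λu. -4) 6)); E=∅; A=∅; R=[app]⟩
t=2: ⟨C=((λu. -4) 6); E=∅; A=∅; R=[app :: app]⟩
t=3: ⟨C=6; E=∅; A=∅; R=[app :: app :: app]⟩
t=4: ⟨C=(λu. -4); E=∅; A=[6]; R=[app :: app]⟩
t=5: ⟨C=-4; E={u↦6}; A=∅; R=[app :: app]⟩
t=6: ⟨C=(λq. ((λv. 6) 6)); E=∅; A=[-4]; R=[app]⟩
t=7: ⟨C=((λv. 6) 6); E={q↦-4}; A=∅; R=[app]⟩
t=8: ⟨C=6; E={q↦-4}; A=∅; R=[app :: app]⟩
t=9: ⟨C=(λv. 6); E={q↦-4}; A=[6]; R=[app]⟩
t=10: ⟨C=6; E={v↦6, q↦-4}; A=∅; R=[app]⟩
t=11: ⟨C=(λu. ((λv. (if0 v then 4 else v)) (let z = u in 7))); E=∅; A=[6]; R=∅⟩
t=12: ⟨C=((λv. (if0 v then 4 else v)) (let z = u in 7)); E={u↦6}; A=∅; R=∅⟩
t=13: ⟨C=(let z = u in 7); E={u↦6}; A=∅; R=[app]⟩
t=14: ⟨C=u; E={u↦6}; A=∅; R=[let z :: app]⟩
t=15: ⟨C=7; E={z↦6, u↦6}; A=∅; R=[app]⟩
t=16: ⟨C=(λv. (if0 v then 4 else v)); E={u↦6}; A=[7]; R=∅⟩
t=17: ⟨C=(if0 v then 4 else v); E={v↦7, u↦6}; A=∅; R=∅⟩
t=18: ⟨C=v; E={v↦7, u↦6}; A=∅; R=[if0]⟩
t=19: ⟨C=v; E={v↦7, u↦6}; A=∅; R=∅⟩
→ final value 7

Answer: 7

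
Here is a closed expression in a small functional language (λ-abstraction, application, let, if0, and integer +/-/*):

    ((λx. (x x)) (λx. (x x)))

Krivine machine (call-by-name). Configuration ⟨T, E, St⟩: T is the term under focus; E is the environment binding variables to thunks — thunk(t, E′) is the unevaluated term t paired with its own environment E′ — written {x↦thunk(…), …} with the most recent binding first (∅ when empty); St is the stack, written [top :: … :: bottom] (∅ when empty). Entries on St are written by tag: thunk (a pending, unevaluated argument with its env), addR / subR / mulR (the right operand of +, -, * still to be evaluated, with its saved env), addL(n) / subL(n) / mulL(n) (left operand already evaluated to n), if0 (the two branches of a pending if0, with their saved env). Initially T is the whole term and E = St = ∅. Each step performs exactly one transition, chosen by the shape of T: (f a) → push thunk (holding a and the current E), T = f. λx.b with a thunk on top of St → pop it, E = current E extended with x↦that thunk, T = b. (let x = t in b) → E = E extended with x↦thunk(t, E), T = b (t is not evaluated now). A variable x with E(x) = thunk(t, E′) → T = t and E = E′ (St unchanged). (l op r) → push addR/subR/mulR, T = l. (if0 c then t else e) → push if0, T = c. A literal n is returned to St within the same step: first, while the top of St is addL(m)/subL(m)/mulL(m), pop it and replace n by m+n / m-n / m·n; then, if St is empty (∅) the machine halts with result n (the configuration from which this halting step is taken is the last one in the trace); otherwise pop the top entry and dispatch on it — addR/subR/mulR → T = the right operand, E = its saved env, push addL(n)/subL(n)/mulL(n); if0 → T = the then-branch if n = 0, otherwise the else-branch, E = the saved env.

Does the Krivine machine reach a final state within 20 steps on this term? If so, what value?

Answer: DIVERGES (no final state within 20 steps)

Machine steps:
0. [T=((λx. (x x)) (λx. (x x))) | E=∅ | St=∅]
1. [T=(λx. (x x)) | E=∅ | St=[thunk]]
2. [T=(x x) | E={x↦thunk((λx. (x x)), ∅)} | St=∅]
3. [T=x | E={x↦thunk((λx. (x x)), ∅)} | St=[thunk]]
4. [T=(λx. (x x)) | E=∅ | St=[thunk]]
5. [T=(x x) | E={x↦thunk(x, {x↦thunk((λx. (x x)), ∅)})} | St=∅]
6. [T=x | E={x↦thunk(x, {x↦thunk((λx. (x x)), ∅)})} | St=[thunk]]
7. [T=x | E={x↦thunk((λx. (x x)), ∅)} | St=[thunk]]
8. [T=(λx. (x x)) | E=∅ | St=[thunk]]
9. [T=(x x) | E={x↦thunk(x, {x↦thunk(x, {x↦thunk((λx. (x x)), ∅)})})} | St=∅]
10. [T=x | E={x↦thunk(x, {x↦thunk(x, {x↦thunk((λx. (x x)), ∅)})})} | St=[thunk]]
11. [T=x | E={x↦thunk(x, {x↦thunk((λx. (x x)), ∅)})} | St=[thunk]]
12. [T=x | E={x↦thunk((λx. (x x)), ∅)} | St=[thunk]]
13. [T=(λx. (x x)) | E=∅ | St=[thunk]]
14. [T=(x x) | E={x↦thunk(x, {x↦thunk(x, {x↦thunk(x, {x↦thunk((λx. (x x)), ∅)})})})} | St=∅]
15. [T=x | E={x↦thunk(x, {x↦thunk(x, {x↦thunk(x, {x↦thunk((λx. (x x)), ∅)})})})} | St=[thunk]]
16. [T=x | E={x↦thunk(x, {x↦thunk(x, {x↦thunk((λx. (x x)), ∅)})})} | St=[thunk]]
17. [T=x | E={x↦thunk(x, {x↦thunk((λx. (x x)), ∅)})} | St=[thunk]]
18. [T=x | E={x↦thunk((λx. (x x)), ∅)} | St=[thunk]]
19. [T=(λx. (x x)) | E=∅ | St=[thunk]]
20. [T=(x x) | E={x↦thunk(x, {x↦thunk(x, {x↦thunk(x, {x↦thunk(x, {x↦thunk((λx. (x x)), ∅)})})})})} | St=∅]
→ 20 transitions taken and the configuration is still not final: no result within 20 steps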